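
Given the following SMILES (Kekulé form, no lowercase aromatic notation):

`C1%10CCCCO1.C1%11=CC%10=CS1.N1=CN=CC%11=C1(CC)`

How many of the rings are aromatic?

The SMILES encodes a six-membered saturated ring of five carbons and one oxygen; a five-membered ring of four carbons and one sulfur, with two C=C double bonds; a six-membered ring with nitrogens at positions 1 and 3 and three alternating double bonds.
The 6-membered ring with one oxygen has only sp³ atoms, so it is not fully conjugated — not aromatic (tetrahydropyran).
The 5-membered ring with one sulfur is planar and fully conjugated; 2 ring double bonds (4 π electrons) plus a heteroatom lone pair (2) give 6 π electrons. Since 6 = 4n+2 (n=1), it is aromatic (thiophene).
The 6-membered ring with two nitrogens (1,3) has a continuous p-orbital overlap around the ring; 3 ring double bonds give 6 π electrons. 6 = 4(1)+2, so it is aromatic (pyrimidine).
2 of the 3 rings are aromatic. Total: 2.

2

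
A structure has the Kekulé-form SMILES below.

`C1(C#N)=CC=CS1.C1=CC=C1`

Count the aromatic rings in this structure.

The SMILES encodes a five-membered ring of four carbons and one sulfur, with two C=C double bonds; a four-membered carbon ring with two alternating C=C double bonds.
The 5-membered ring with one sulfur is planar and fully conjugated; 2 ring double bonds (4 π electrons) plus a heteroatom lone pair (2) give 6 π electrons. 6 = 4(1)+2, so it is aromatic (thiophene).
The 4-membered ring has only sp² ring atoms; a planar conformation would have a fully conjugated π system of 4 electrons. But 4 = 4(1), which is 4n not 4n+2, so it is not aromatic (cyclobutadiene) — cyclobutadiene is antiaromatic and distorts to a rectangle.
1 of the 2 rings is aromatic. Total: 1.

1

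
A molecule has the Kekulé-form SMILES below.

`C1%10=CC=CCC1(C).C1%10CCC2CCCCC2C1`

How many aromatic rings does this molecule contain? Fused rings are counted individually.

0

The SMILES encodes a six-membered carbon ring with two conjugated C=C double bonds and two sp³ carbons; two fused six-membered saturated carbon rings.
The 6-membered ring has two sp³ carbons, so it is not fully conjugated — not aromatic (1,3-cyclohexadiene).
The second 6-membered ring has only sp³ atoms, so it is not fully conjugated — not aromatic (cyclohexane ring).
The third 6-membered ring has only sp³ atoms, so it is not fully conjugated — not aromatic (cyclohexane ring).
None of the rings are aromatic. Total: 0.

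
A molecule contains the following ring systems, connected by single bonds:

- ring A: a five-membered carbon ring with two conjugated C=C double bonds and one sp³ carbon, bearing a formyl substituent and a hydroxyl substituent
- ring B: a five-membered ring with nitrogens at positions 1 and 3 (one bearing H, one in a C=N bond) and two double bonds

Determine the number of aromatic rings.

1

Ring A has one sp³ carbon, so it is not fully conjugated — not aromatic (cyclopentadiene).
Ring B has a continuous p-orbital overlap around the ring; 2 ring double bonds (4 π electrons) plus a heteroatom lone pair (2) give 6 π electrons. 6 = 4(1)+2, so ring B is aromatic (imidazole).
Aromatic: B. Total: 1.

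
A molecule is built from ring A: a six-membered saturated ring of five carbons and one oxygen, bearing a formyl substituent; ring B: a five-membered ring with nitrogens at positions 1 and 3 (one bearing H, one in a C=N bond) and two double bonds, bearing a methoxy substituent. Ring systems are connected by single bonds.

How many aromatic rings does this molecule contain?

1

Ring A has only sp³ atoms, so it is not fully conjugated — not aromatic (tetrahydropyran).
Ring B is planar and fully conjugated; 2 ring double bonds (4 π electrons) plus a heteroatom lone pair (2) give 6 π electrons. 6 = 4(1)+2, so ring B is aromatic (imidazole).
Aromatic: B. Total: 1.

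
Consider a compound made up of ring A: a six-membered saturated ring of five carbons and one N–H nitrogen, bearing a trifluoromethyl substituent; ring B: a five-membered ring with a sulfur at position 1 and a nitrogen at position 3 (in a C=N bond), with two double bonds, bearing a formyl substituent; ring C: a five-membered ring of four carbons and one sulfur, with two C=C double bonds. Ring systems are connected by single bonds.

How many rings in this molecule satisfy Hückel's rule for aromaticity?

Ring A has only sp³ atoms, so it is not fully conjugated — not aromatic (piperidine).
Ring B is planar and fully conjugated; 2 ring double bonds (4 π electrons) plus a heteroatom lone pair (2) give 6 π electrons. That satisfies 4n+2 with n=1, so ring B is aromatic (thiazole).
Ring C is planar and fully conjugated; 2 ring double bonds (4 π electrons) plus a heteroatom lone pair (2) give 6 π electrons. Since 6 = 4n+2 (n=1), ring C is aromatic (thiophene).
Aromatic: B, C. Total: 2.

2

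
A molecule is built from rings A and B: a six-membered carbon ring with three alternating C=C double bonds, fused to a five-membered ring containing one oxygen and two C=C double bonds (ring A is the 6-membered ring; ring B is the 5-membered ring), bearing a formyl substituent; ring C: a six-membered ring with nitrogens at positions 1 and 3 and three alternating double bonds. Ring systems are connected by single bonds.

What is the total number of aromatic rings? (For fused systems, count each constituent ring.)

3

Rings A and B form a fused bicyclic system (with one oxygen) with 9 sp² atoms and 10 π electrons from ring double bonds plus a heteroatom lone pair. 10 = 4(2)+2, so the system is aromatic and both rings count as aromatic (benzofuran).
Ring C has a continuous p-orbital overlap around the ring; 3 ring double bonds give 6 π electrons. That satisfies 4n+2 with n=1, so ring C is aromatic (pyrimidine).
Aromatic: A, B, C. Total: 3.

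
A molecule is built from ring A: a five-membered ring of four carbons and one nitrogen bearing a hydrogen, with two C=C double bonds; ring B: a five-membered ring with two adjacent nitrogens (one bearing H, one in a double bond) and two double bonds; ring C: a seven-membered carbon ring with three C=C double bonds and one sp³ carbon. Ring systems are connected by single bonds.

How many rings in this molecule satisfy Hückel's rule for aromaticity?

2

Ring A is fully conjugated (every ring atom contributes a p orbital); 2 ring double bonds (4 π electrons) plus a heteroatom lone pair (2) give 6 π electrons. That satisfies 4n+2 with n=1, so ring A is aromatic (pyrrole).
Ring B is fully conjugated (every ring atom contributes a p orbital); 2 ring double bonds (4 π electrons) plus a heteroatom lone pair (2) give 6 π electrons. 6 = 4(1)+2, so ring B is aromatic (pyrazole).
Ring C has one sp³ carbon, so it is not fully conjugated — not aromatic (cycloheptatriene).
Aromatic: A, B. Total: 2.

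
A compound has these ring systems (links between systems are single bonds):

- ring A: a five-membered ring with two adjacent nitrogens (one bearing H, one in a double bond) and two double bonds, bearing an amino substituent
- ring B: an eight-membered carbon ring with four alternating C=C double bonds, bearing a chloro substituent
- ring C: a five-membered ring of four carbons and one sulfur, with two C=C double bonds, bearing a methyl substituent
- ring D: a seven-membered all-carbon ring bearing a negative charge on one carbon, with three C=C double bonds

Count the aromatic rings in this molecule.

Ring A has a continuous p-orbital overlap around the ring; 2 ring double bonds (4 π electrons) plus a heteroatom lone pair (2) give 6 π electrons. Since 6 = 4n+2 (n=1), ring A is aromatic (pyrazole).
Ring B has only sp² ring atoms; a planar conformation would have a fully conjugated π system of 8 electrons. But 8 = 4(2), which is 4n not 4n+2, so ring B is not aromatic (cyclooctatetraene) — cyclooctatetraene distorts into a non-planar tub to avoid antiaromaticity.
Ring C has a continuous p-orbital overlap around the ring; 2 ring double bonds (4 π electrons) plus a heteroatom lone pair (2) give 6 π electrons. Since 6 = 4n+2 (n=1), ring C is aromatic (thiophene).
Ring D has only sp² ring atoms; a planar conformation would have a fully conjugated π system of 8 electrons. But 8 = 4(2), which is 4n not 4n+2, so ring D is not aromatic (cycloheptatrienyl anion).
Aromatic: A, C. Total: 2.

2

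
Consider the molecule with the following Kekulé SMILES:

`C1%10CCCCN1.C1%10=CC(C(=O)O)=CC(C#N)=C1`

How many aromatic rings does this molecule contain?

The SMILES encodes a six-membered saturated ring of five carbons and one N–H nitrogen; a six-membered carbon ring with three alternating C=C double bonds.
The 6-membered ring with one N–H has only sp³ atoms, so it is not fully conjugated — not aromatic (piperidine).
The 6-membered ring is planar and fully conjugated; 3 ring double bonds give 6 π electrons. Since 6 = 4n+2 (n=1), it is aromatic (benzene).
1 of the 2 rings is aromatic. Total: 1.

1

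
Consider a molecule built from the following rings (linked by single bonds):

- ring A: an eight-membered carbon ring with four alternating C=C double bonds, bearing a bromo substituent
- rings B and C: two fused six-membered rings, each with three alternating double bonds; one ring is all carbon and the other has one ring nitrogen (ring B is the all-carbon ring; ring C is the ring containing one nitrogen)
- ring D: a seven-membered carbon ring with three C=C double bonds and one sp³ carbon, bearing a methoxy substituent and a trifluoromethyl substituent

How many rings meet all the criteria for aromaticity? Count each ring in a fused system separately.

2

Ring A has only sp² ring atoms; a planar conformation would have a fully conjugated π system of 8 electrons. But 8 = 4(2), which is 4n not 4n+2, so ring A is not aromatic (cyclooctatetraene) — cyclooctatetraene distorts into a non-planar tub to avoid antiaromaticity.
Rings B and C form a fused bicyclic system (with one nitrogen) with 10 sp² atoms and 10 π electrons from ring double bonds. 10 = 4(2)+2, so the system is aromatic and both rings count as aromatic (quinoline).
Ring D has one sp³ carbon, so it is not fully conjugated — not aromatic (cycloheptatriene).
Aromatic: B, C. Total: 2.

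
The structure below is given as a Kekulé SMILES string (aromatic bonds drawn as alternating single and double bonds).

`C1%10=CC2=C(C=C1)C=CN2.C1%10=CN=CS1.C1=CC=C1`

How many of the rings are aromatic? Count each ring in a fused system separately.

3

The SMILES encodes a six-membered carbon ring with three alternating C=C double bonds, fused to a five-membered ring containing one N–H nitrogen and two C=C double bonds; a five-membered ring with a sulfur at position 1 and a nitrogen at position 3 (in a C=N bond), with two double bonds; a four-membered carbon ring with two alternating C=C double bonds.
The fused 6/5-membered bicyclic (with one N–H) is a single π system with 9 sp² atoms and 10 π electrons from ring double bonds plus a heteroatom lone pair. 10 = 4(2)+2, so the system is aromatic and both rings count as aromatic (indole).
The 5-membered ring with one sulfur and one =N– is fully conjugated (every ring atom contributes a p orbital); 2 ring double bonds (4 π electrons) plus a heteroatom lone pair (2) give 6 π electrons. Since 6 = 4n+2 (n=1), it is aromatic (thiazole).
The 4-membered ring has only sp² ring atoms; a planar conformation would have a fully conjugated π system of 4 electrons. But 4 = 4(1), which is 4n not 4n+2, so it is not aromatic (cyclobutadiene) — cyclobutadiene is antiaromatic and distorts to a rectangle.
3 of the 4 rings are aromatic. Total: 3.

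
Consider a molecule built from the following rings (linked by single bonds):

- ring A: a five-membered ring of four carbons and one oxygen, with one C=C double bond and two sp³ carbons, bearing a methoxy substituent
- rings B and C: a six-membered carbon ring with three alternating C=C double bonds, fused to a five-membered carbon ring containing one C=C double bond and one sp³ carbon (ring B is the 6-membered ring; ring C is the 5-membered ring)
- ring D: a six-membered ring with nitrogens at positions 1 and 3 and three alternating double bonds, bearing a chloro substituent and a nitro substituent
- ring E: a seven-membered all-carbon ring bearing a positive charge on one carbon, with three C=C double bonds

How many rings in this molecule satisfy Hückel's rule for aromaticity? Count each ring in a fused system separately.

Ring A has two sp³ carbons, so it is not fully conjugated — not aromatic (2,3-dihydrofuran).
Ring B is planar and fully conjugated; 3 ring double bonds give 6 π electrons. Since 6 = 4n+2 (n=1), ring B is aromatic (benzene ring).
Ring C has one sp³ carbon, so it is not fully conjugated — not aromatic (cyclopentene ring).
Ring D has a continuous p-orbital overlap around the ring; 3 ring double bonds give 6 π electrons. 6 = 4(1)+2, so ring D is aromatic (pyrimidine).
Ring E has a continuous p-orbital overlap around the ring; 3 ring double bonds (6 π electrons) plus the carbocation's empty p orbital (0, but keeps the ring conjugated) give 6 π electrons. 6 = 4(1)+2, so ring E is aromatic (tropylium cation).
Aromatic: B, D, E. Total: 3.

3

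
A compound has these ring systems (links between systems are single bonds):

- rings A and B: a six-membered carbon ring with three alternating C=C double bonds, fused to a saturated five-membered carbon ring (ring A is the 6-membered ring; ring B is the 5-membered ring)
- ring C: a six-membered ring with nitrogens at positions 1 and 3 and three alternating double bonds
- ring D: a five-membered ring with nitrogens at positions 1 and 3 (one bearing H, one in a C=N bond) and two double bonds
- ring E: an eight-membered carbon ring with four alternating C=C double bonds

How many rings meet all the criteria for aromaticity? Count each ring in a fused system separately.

3

Ring A is fully conjugated (every ring atom contributes a p orbital); 3 ring double bonds give 6 π electrons. Since 6 = 4n+2 (n=1), ring A is aromatic (benzene ring).
Ring B has three sp³ carbons, so it is not fully conjugated — not aromatic (cyclopentane ring).
Ring C is planar and fully conjugated; 3 ring double bonds give 6 π electrons. That satisfies 4n+2 with n=1, so ring C is aromatic (pyrimidine).
Ring D has a continuous p-orbital overlap around the ring; 2 ring double bonds (4 π electrons) plus a heteroatom lone pair (2) give 6 π electrons. That satisfies 4n+2 with n=1, so ring D is aromatic (imidazole).
Ring E has only sp² ring atoms; a planar conformation would have a fully conjugated π system of 8 electrons. But 8 = 4(2), which is 4n not 4n+2, so ring E is not aromatic (cyclooctatetraene) — cyclooctatetraene distorts into a non-planar tub to avoid antiaromaticity.
Aromatic: A, C, D. Total: 3.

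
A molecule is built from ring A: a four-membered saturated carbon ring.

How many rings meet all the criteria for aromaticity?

Ring A has only sp³ atoms, so it is not fully conjugated — not aromatic (cyclobutane).

0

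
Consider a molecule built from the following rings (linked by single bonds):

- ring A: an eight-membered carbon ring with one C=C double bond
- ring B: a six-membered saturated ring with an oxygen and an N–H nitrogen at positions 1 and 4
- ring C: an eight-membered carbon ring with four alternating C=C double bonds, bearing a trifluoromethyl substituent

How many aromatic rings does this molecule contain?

Ring A has six sp³ carbons, so it is not fully conjugated — not aromatic (cyclooctene).
Ring B has only sp³ atoms, so it is not fully conjugated — not aromatic (morpholine).
Ring C has only sp² ring atoms; a planar conformation would have a fully conjugated π system of 8 electrons. But 8 = 4(2), which is 4n not 4n+2, so ring C is not aromatic (cyclooctatetraene) — cyclooctatetraene distorts into a non-planar tub to avoid antiaromaticity.
No ring is aromatic. Total: 0.

0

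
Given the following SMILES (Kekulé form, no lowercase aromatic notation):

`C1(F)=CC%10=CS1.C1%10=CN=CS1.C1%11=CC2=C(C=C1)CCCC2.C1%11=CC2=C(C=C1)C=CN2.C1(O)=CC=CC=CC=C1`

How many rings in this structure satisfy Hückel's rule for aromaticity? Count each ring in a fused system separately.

The SMILES encodes a five-membered ring of four carbons and one sulfur, with two C=C double bonds; a five-membered ring with a sulfur at position 1 and a nitrogen at position 3 (in a C=N bond), with two double bonds; a six-membered carbon ring with three alternating C=C double bonds, fused to a saturated six-membered carbon ring; a six-membered carbon ring with three alternating C=C double bonds, fused to a five-membered ring containing one N–H nitrogen and two C=C double bonds; an eight-membered carbon ring with four alternating C=C double bonds.
The 5-membered ring with one sulfur has a continuous p-orbital overlap around the ring; 2 ring double bonds (4 π electrons) plus a heteroatom lone pair (2) give 6 π electrons. 6 = 4(1)+2, so it is aromatic (thiophene).
The 5-membered ring with one sulfur and one =N– is fully conjugated (every ring atom contributes a p orbital); 2 ring double bonds (4 π electrons) plus a heteroatom lone pair (2) give 6 π electrons. Since 6 = 4n+2 (n=1), it is aromatic (thiazole).
The 6-membered ring is fully conjugated (every ring atom contributes a p orbital); 3 ring double bonds give 6 π electrons. That satisfies 4n+2 with n=1, so it is aromatic (benzene ring).
The second 6-membered ring has four sp³ carbons, so it is not fully conjugated — not aromatic (cyclohexane ring).
The fused 6/5-membered bicyclic (with one N–H) is a single π system with 9 sp² atoms and 10 π electrons from ring double bonds plus a heteroatom lone pair. 10 = 4(2)+2, so the system is aromatic and both rings count as aromatic (indole).
The 8-membered ring has only sp² ring atoms; a planar conformation would have a fully conjugated π system of 8 electrons. But 8 = 4(2), which is 4n not 4n+2, so it is not aromatic (cyclooctatetraene) — cyclooctatetraene distorts into a non-planar tub to avoid antiaromaticity.
5 of the 7 rings are aromatic. Total: 5.

5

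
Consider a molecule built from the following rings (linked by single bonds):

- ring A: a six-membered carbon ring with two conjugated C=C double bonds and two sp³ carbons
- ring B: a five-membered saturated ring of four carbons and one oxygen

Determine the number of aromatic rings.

0

Ring A has two sp³ carbons, so it is not fully conjugated — not aromatic (1,3-cyclohexadiene).
Ring B has only sp³ atoms, so it is not fully conjugated — not aromatic (tetrahydrofuran).
No ring is aromatic. Total: 0.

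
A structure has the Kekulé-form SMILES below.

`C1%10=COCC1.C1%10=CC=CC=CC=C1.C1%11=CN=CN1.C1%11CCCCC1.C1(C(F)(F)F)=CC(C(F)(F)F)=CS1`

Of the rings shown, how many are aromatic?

The SMILES encodes a five-membered ring of four carbons and one oxygen, with one C=C double bond and two sp³ carbons; an eight-membered carbon ring with four alternating C=C double bonds; a five-membered ring with nitrogens at positions 1 and 3 (one bearing H, one in a C=N bond) and two double bonds; a six-membered saturated carbon ring; a five-membered ring of four carbons and one sulfur, with two C=C double bonds.
The 5-membered ring with one oxygen has two sp³ carbons, so it is not fully conjugated — not aromatic (2,3-dihydrofuran).
The 8-membered ring has only sp² ring atoms; a planar conformation would have a fully conjugated π system of 8 electrons. But 8 = 4(2), which is 4n not 4n+2, so it is not aromatic (cyclooctatetraene) — cyclooctatetraene distorts into a non-planar tub to avoid antiaromaticity.
The 5-membered ring with two nitrogens (one N–H, one =N–) is planar and fully conjugated; 2 ring double bonds (4 π electrons) plus a heteroatom lone pair (2) give 6 π electrons. That satisfies 4n+2 with n=1, so it is aromatic (imidazole).
The 6-membered ring has only sp³ atoms, so it is not fully conjugated — not aromatic (cyclohexane).
The 5-membered ring with one sulfur is planar and fully conjugated; 2 ring double bonds (4 π electrons) plus a heteroatom lone pair (2) give 6 π electrons. That satisfies 4n+2 with n=1, so it is aromatic (thiophene).
2 of the 5 rings are aromatic. Total: 2.

2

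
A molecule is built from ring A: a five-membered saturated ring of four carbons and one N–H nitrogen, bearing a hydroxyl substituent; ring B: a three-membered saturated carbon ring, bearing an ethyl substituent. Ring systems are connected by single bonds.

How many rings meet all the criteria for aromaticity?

Ring A has only sp³ atoms, so it is not fully conjugated — not aromatic (pyrrolidine).
Ring B has only sp³ atoms, so it is not fully conjugated — not aromatic (cyclopropane).
No ring is aromatic. Total: 0.

0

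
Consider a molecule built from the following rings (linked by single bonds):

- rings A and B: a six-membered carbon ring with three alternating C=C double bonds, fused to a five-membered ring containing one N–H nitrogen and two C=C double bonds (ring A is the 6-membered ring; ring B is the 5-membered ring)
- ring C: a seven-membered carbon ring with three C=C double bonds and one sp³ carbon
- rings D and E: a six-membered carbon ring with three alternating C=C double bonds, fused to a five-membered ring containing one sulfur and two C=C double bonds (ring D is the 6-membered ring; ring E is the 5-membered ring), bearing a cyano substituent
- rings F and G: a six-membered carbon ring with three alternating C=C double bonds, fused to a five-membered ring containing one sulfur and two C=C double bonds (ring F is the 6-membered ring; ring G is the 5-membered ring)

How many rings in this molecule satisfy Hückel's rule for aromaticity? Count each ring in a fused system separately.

6

Rings A and B form a fused bicyclic system (with one N–H) with 9 sp² atoms and 10 π electrons from ring double bonds plus a heteroatom lone pair. 10 = 4(2)+2, so the system is aromatic and both rings count as aromatic (indole).
Ring C has one sp³ carbon, so it is not fully conjugated — not aromatic (cycloheptatriene).
Rings D and E form a fused bicyclic system (with one sulfur) with 9 sp² atoms and 10 π electrons from ring double bonds plus a heteroatom lone pair. 10 = 4(2)+2, so the system is aromatic and both rings count as aromatic (benzothiophene).
Rings F and G form a fused bicyclic system (with one sulfur) with 9 sp² atoms and 10 π electrons from ring double bonds plus a heteroatom lone pair. 10 = 4(2)+2, so the system is aromatic and both rings count as aromatic (benzothiophene).
Aromatic: A, B, D, E, F, G. Total: 6.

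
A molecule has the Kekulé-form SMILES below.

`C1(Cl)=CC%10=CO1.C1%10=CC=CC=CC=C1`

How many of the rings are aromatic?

The SMILES encodes a five-membered ring of four carbons and one oxygen, with two C=C double bonds; an eight-membered carbon ring with four alternating C=C double bonds.
The 5-membered ring with one oxygen has a continuous p-orbital overlap around the ring; 2 ring double bonds (4 π electrons) plus a heteroatom lone pair (2) give 6 π electrons. Since 6 = 4n+2 (n=1), it is aromatic (furan).
The 8-membered ring has only sp² ring atoms; a planar conformation would have a fully conjugated π system of 8 electrons. But 8 = 4(2), which is 4n not 4n+2, so it is not aromatic (cyclooctatetraene) — cyclooctatetraene distorts into a non-planar tub to avoid antiaromaticity.
1 of the 2 rings is aromatic. Total: 1.

1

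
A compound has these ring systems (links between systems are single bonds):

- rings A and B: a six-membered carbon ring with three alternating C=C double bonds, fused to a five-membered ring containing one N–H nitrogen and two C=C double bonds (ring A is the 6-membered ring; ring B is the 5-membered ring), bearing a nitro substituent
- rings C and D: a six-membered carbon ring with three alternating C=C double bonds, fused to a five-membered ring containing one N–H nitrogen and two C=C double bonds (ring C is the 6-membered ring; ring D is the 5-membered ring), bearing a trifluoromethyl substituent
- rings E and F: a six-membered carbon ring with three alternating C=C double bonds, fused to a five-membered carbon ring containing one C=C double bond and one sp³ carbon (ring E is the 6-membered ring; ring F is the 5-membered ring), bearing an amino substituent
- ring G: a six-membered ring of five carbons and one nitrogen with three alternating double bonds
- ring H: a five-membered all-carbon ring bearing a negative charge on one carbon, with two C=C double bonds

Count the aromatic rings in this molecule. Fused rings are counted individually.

Rings A and B form a fused bicyclic system (with one N–H) with 9 sp² atoms and 10 π electrons from ring double bonds plus a heteroatom lone pair. 10 = 4(2)+2, so the system is aromatic and both rings count as aromatic (indole).
Rings C and D form a fused bicyclic system (with one N–H) with 9 sp² atoms and 10 π electrons from ring double bonds plus a heteroatom lone pair. 10 = 4(2)+2, so the system is aromatic and both rings count as aromatic (indole).
Ring E is planar and fully conjugated; 3 ring double bonds give 6 π electrons. 6 = 4(1)+2, so ring E is aromatic (benzene ring).
Ring F has one sp³ carbon, so it is not fully conjugated — not aromatic (cyclopentene ring).
Ring G has a continuous p-orbital overlap around the ring; 3 ring double bonds give 6 π electrons. That satisfies 4n+2 with n=1, so ring G is aromatic (pyridine).
Ring H is fully conjugated (every ring atom contributes a p orbital); 2 ring double bonds (4 π electrons) plus the carbanion lone pair (2) give 6 π electrons. 6 = 4(1)+2, so ring H is aromatic (cyclopentadienyl anion).
Aromatic: A, B, C, D, E, G, H. Total: 7.

7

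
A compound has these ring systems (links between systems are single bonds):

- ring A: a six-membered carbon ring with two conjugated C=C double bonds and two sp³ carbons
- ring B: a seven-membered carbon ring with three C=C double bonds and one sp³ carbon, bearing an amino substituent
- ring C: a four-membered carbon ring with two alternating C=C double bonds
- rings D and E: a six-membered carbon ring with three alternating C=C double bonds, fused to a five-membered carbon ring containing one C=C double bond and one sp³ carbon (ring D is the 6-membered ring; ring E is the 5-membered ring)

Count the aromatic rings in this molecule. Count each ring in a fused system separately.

1

Ring A has two sp³ carbons, so it is not fully conjugated — not aromatic (1,3-cyclohexadiene).
Ring B has one sp³ carbon, so it is not fully conjugated — not aromatic (cycloheptatriene).
Ring C has only sp² ring atoms; a planar conformation would have a fully conjugated π system of 4 electrons. But 4 = 4(1), which is 4n not 4n+2, so ring C is not aromatic (cyclobutadiene) — cyclobutadiene is antiaromatic and distorts to a rectangle.
Ring D has a continuous p-orbital overlap around the ring; 3 ring double bonds give 6 π electrons. That satisfies 4n+2 with n=1, so ring D is aromatic (benzene ring).
Ring E has one sp³ carbon, so it is not fully conjugated — not aromatic (cyclopentene ring).
Aromatic: D. Total: 1.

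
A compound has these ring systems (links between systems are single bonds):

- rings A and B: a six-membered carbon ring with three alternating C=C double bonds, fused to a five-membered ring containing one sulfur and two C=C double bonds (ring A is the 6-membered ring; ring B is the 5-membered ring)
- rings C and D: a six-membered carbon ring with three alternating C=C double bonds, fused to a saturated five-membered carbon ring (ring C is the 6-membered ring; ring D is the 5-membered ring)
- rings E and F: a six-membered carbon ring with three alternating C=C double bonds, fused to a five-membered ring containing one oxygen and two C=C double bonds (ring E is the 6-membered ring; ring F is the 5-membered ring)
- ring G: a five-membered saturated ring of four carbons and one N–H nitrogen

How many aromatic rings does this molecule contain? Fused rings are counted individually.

Rings A and B form a fused bicyclic system (with one sulfur) with 9 sp² atoms and 10 π electrons from ring double bonds plus a heteroatom lone pair. 10 = 4(2)+2, so the system is aromatic and both rings count as aromatic (benzothiophene).
Ring C has a continuous p-orbital overlap around the ring; 3 ring double bonds give 6 π electrons. That satisfies 4n+2 with n=1, so ring C is aromatic (benzene ring).
Ring D has three sp³ carbons, so it is not fully conjugated — not aromatic (cyclopentane ring).
Rings E and F form a fused bicyclic system (with one oxygen) with 9 sp² atoms and 10 π electrons from ring double bonds plus a heteroatom lone pair. 10 = 4(2)+2, so the system is aromatic and both rings count as aromatic (benzofuran).
Ring G has only sp³ atoms, so it is not fully conjugated — not aromatic (pyrrolidine).
Aromatic: A, B, C, E, F. Total: 5.

5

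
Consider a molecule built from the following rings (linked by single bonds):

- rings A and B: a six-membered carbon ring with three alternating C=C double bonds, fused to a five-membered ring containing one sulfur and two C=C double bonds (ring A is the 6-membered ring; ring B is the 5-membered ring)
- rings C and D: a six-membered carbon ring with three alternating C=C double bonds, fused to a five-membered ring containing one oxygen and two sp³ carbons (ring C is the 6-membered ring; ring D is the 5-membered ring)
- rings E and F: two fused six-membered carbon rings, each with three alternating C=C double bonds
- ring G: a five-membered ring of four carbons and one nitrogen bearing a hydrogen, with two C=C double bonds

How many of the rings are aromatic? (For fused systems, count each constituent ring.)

6

Rings A and B form a fused bicyclic system (with one sulfur) with 9 sp² atoms and 10 π electrons from ring double bonds plus a heteroatom lone pair. 10 = 4(2)+2, so the system is aromatic and both rings count as aromatic (benzothiophene).
Ring C is planar and fully conjugated; 3 ring double bonds give 6 π electrons. 6 = 4(1)+2, so ring C is aromatic (benzene ring).
Ring D has two sp³ carbons, so it is not fully conjugated — not aromatic (oxolane ring).
Rings E and F form a fused bicyclic system with 10 sp² atoms and 10 π electrons from ring double bonds. 10 = 4(2)+2, so the system is aromatic and both rings count as aromatic (naphthalene).
Ring G is planar and fully conjugated; 2 ring double bonds (4 π electrons) plus a heteroatom lone pair (2) give 6 π electrons. Since 6 = 4n+2 (n=1), ring G is aromatic (pyrrole).
Aromatic: A, B, C, E, F, G. Total: 6.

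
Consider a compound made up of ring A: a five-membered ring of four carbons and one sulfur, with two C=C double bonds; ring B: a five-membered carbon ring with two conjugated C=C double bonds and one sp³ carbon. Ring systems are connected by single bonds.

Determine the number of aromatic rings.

1

Ring A has a continuous p-orbital overlap around the ring; 2 ring double bonds (4 π electrons) plus a heteroatom lone pair (2) give 6 π electrons. 6 = 4(1)+2, so ring A is aromatic (thiophene).
Ring B has one sp³ carbon, so it is not fully conjugated — not aromatic (cyclopentadiene).
Aromatic: A. Total: 1.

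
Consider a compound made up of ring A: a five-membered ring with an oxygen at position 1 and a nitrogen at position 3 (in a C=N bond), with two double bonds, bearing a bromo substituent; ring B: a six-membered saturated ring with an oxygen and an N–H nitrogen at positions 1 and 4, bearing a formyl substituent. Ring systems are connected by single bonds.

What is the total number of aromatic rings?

Ring A is fully conjugated (every ring atom contributes a p orbital); 2 ring double bonds (4 π electrons) plus a heteroatom lone pair (2) give 6 π electrons. Since 6 = 4n+2 (n=1), ring A is aromatic (oxazole).
Ring B has only sp³ atoms, so it is not fully conjugated — not aromatic (morpholine).
Aromatic: A. Total: 1.

1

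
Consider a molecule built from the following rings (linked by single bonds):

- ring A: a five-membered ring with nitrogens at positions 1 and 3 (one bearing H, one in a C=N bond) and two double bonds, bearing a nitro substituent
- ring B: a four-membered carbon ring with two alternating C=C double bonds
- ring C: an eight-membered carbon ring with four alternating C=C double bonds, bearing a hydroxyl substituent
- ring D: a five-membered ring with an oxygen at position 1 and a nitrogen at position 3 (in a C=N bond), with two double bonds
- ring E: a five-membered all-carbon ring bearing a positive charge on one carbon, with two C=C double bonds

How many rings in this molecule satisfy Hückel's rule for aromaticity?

Ring A is planar and fully conjugated; 2 ring double bonds (4 π electrons) plus a heteroatom lone pair (2) give 6 π electrons. 6 = 4(1)+2, so ring A is aromatic (imidazole).
Ring B has only sp² ring atoms; a planar conformation would have a fully conjugated π system of 4 electrons. But 4 = 4(1), which is 4n not 4n+2, so ring B is not aromatic (cyclobutadiene) — cyclobutadiene is antiaromatic and distorts to a rectangle.
Ring C has only sp² ring atoms; a planar conformation would have a fully conjugated π system of 8 electrons. But 8 = 4(2), which is 4n not 4n+2, so ring C is not aromatic (cyclooctatetraene) — cyclooctatetraene distorts into a non-planar tub to avoid antiaromaticity.
Ring D has a continuous p-orbital overlap around the ring; 2 ring double bonds (4 π electrons) plus a heteroatom lone pair (2) give 6 π electrons. That satisfies 4n+2 with n=1, so ring D is aromatic (oxazole).
Ring E has only sp² ring atoms; a planar conformation would have a fully conjugated π system of 4 electrons. But 4 = 4(1), which is 4n not 4n+2, so ring E is not aromatic (cyclopentadienyl cation).
Aromatic: A, D. Total: 2.

2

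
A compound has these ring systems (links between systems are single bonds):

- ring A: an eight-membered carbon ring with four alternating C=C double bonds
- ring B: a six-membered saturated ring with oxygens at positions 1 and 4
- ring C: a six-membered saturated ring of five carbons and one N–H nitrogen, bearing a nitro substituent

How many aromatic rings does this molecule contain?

0

Ring A has only sp² ring atoms; a planar conformation would have a fully conjugated π system of 8 electrons. But 8 = 4(2), which is 4n not 4n+2, so ring A is not aromatic (cyclooctatetraene) — cyclooctatetraene distorts into a non-planar tub to avoid antiaromaticity.
Ring B has only sp³ atoms, so it is not fully conjugated — not aromatic (1,4-dioxane).
Ring C has only sp³ atoms, so it is not fully conjugated — not aromatic (piperidine).
No ring is aromatic. Total: 0.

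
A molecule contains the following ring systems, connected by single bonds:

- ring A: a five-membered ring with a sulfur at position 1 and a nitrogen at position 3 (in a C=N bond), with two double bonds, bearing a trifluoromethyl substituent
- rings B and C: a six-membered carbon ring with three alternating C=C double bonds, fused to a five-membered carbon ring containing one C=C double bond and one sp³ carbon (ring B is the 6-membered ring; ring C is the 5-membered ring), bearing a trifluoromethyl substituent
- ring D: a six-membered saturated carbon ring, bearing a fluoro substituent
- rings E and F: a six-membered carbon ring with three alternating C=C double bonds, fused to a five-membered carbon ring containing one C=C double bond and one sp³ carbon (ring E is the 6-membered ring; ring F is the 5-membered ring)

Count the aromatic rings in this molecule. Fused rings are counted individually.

Ring A has a continuous p-orbital overlap around the ring; 2 ring double bonds (4 π electrons) plus a heteroatom lone pair (2) give 6 π electrons. 6 = 4(1)+2, so ring A is aromatic (thiazole).
Ring B is planar and fully conjugated; 3 ring double bonds give 6 π electrons. Since 6 = 4n+2 (n=1), ring B is aromatic (benzene ring).
Ring C has one sp³ carbon, so it is not fully conjugated — not aromatic (cyclopentene ring).
Ring D has only sp³ atoms, so it is not fully conjugated — not aromatic (cyclohexane).
Ring E is planar and fully conjugated; 3 ring double bonds give 6 π electrons. Since 6 = 4n+2 (n=1), ring E is aromatic (benzene ring).
Ring F has one sp³ carbon, so it is not fully conjugated — not aromatic (cyclopentene ring).
Aromatic: A, B, E. Total: 3.

3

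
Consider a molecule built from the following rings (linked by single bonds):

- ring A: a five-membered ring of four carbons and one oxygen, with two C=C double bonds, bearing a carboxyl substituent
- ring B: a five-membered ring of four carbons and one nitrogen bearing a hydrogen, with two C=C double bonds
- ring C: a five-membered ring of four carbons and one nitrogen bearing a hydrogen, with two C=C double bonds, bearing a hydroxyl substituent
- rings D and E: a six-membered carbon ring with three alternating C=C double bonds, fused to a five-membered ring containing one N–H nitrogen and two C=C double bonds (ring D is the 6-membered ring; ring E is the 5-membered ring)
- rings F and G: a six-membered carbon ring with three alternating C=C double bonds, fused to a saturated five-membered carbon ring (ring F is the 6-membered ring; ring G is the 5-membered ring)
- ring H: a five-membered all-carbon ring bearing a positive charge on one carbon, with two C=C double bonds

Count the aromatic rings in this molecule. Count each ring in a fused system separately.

Ring A is fully conjugated (every ring atom contributes a p orbital); 2 ring double bonds (4 π electrons) plus a heteroatom lone pair (2) give 6 π electrons. That satisfies 4n+2 with n=1, so ring A is aromatic (furan).
Ring B has a continuous p-orbital overlap around the ring; 2 ring double bonds (4 π electrons) plus a heteroatom lone pair (2) give 6 π electrons. That satisfies 4n+2 with n=1, so ring B is aromatic (pyrrole).
Ring C is planar and fully conjugated; 2 ring double bonds (4 π electrons) plus a heteroatom lone pair (2) give 6 π electrons. Since 6 = 4n+2 (n=1), ring C is aromatic (pyrrole).
Rings D and E form a fused bicyclic system (with one N–H) with 9 sp² atoms and 10 π electrons from ring double bonds plus a heteroatom lone pair. 10 = 4(2)+2, so the system is aromatic and both rings count as aromatic (indole).
Ring F is planar and fully conjugated; 3 ring double bonds give 6 π electrons. That satisfies 4n+2 with n=1, so ring F is aromatic (benzene ring).
Ring G has three sp³ carbons, so it is not fully conjugated — not aromatic (cyclopentane ring).
Ring H has only sp² ring atoms; a planar conformation would have a fully conjugated π system of 4 electrons. But 4 = 4(1), which is 4n not 4n+2, so ring H is not aromatic (cyclopentadienyl cation).
Aromatic: A, B, C, D, E, F. Total: 6.

6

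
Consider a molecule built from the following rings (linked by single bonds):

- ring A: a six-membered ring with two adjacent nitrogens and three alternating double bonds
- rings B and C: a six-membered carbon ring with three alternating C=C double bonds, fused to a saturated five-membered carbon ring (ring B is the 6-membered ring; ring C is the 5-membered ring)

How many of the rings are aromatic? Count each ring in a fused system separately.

Ring A is fully conjugated (every ring atom contributes a p orbital); 3 ring double bonds give 6 π electrons. That satisfies 4n+2 with n=1, so ring A is aromatic (pyridazine).
Ring B is fully conjugated (every ring atom contributes a p orbital); 3 ring double bonds give 6 π electrons. Since 6 = 4n+2 (n=1), ring B is aromatic (benzene ring).
Ring C has three sp³ carbons, so it is not fully conjugated — not aromatic (cyclopentane ring).
Aromatic: A, B. Total: 2.

2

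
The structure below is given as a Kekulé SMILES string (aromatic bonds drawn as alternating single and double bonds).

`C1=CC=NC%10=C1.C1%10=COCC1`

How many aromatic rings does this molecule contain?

The SMILES encodes a six-membered ring of five carbons and one nitrogen with three alternating double bonds; a five-membered ring of four carbons and one oxygen, with one C=C double bond and two sp³ carbons.
The 6-membered ring with one nitrogen is fully conjugated (every ring atom contributes a p orbital); 3 ring double bonds give 6 π electrons. That satisfies 4n+2 with n=1, so it is aromatic (pyridine).
The 5-membered ring with one oxygen has two sp³ carbons, so it is not fully conjugated — not aromatic (2,3-dihydrofuran).
1 of the 2 rings is aromatic. Total: 1.

1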